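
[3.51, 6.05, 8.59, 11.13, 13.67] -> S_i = 3.51 + 2.54*i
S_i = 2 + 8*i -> [2, 10, 18, 26, 34]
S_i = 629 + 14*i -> [629, 643, 657, 671, 685]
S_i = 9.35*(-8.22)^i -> [9.35, -76.86, 631.76, -5193.1, 42687.32]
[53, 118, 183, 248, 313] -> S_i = 53 + 65*i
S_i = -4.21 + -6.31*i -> [-4.21, -10.52, -16.83, -23.14, -29.45]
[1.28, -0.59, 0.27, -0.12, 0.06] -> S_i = 1.28*(-0.46)^i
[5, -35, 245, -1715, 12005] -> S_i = 5*-7^i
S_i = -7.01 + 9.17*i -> [-7.01, 2.16, 11.33, 20.5, 29.67]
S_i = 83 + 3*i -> [83, 86, 89, 92, 95]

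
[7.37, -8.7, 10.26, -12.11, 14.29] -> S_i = 7.37*(-1.18)^i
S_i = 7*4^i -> [7, 28, 112, 448, 1792]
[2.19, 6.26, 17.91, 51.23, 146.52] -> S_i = 2.19*2.86^i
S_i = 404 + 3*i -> [404, 407, 410, 413, 416]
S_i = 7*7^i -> [7, 49, 343, 2401, 16807]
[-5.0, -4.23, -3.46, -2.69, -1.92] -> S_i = -5.00 + 0.77*i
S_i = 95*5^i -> [95, 475, 2375, 11875, 59375]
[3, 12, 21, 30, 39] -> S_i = 3 + 9*i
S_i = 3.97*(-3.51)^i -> [3.97, -13.93, 48.91, -171.68, 602.59]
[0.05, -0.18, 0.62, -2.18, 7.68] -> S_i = 0.05*(-3.52)^i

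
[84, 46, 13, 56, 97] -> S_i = Random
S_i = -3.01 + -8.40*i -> [-3.01, -11.41, -19.81, -28.21, -36.61]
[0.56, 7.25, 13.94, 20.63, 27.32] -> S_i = 0.56 + 6.69*i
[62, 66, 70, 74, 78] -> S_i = 62 + 4*i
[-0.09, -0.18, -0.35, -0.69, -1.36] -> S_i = -0.09*1.97^i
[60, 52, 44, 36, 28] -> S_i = 60 + -8*i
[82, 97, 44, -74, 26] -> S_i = Random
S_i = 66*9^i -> [66, 594, 5346, 48114, 433026]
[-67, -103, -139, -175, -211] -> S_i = -67 + -36*i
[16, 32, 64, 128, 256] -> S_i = 16*2^i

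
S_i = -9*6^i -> [-9, -54, -324, -1944, -11664]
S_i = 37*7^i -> [37, 259, 1813, 12691, 88837]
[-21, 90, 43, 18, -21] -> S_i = Random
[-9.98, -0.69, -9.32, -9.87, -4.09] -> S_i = Random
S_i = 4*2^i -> [4, 8, 16, 32, 64]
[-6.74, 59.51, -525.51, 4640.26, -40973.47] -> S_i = -6.74*(-8.83)^i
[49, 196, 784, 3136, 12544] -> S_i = 49*4^i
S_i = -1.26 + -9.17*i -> [-1.26, -10.43, -19.6, -28.77, -37.94]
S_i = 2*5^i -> [2, 10, 50, 250, 1250]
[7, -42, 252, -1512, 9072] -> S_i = 7*-6^i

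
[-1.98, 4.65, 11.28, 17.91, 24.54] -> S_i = -1.98 + 6.63*i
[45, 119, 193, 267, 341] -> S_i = 45 + 74*i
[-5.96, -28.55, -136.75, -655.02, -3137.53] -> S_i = -5.96*4.79^i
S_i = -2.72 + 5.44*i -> [-2.72, 2.72, 8.16, 13.6, 19.04]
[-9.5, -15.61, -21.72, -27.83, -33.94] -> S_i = -9.50 + -6.11*i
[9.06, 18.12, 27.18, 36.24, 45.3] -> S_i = 9.06 + 9.06*i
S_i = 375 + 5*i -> [375, 380, 385, 390, 395]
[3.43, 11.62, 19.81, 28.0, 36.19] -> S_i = 3.43 + 8.19*i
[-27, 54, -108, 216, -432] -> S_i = -27*-2^i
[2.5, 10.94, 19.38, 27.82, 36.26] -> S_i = 2.50 + 8.44*i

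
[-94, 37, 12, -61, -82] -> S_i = Random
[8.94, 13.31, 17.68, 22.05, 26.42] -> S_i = 8.94 + 4.37*i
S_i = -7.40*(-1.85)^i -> [-7.4, 13.69, -25.33, 46.85, -86.68]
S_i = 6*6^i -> [6, 36, 216, 1296, 7776]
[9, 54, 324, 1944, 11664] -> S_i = 9*6^i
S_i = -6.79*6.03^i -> [-6.79, -40.94, -246.89, -1488.75, -8977.16]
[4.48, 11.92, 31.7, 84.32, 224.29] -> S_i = 4.48*2.66^i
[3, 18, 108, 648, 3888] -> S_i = 3*6^i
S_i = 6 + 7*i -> [6, 13, 20, 27, 34]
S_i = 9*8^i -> [9, 72, 576, 4608, 36864]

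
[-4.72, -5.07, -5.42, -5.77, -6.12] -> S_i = -4.72 + -0.35*i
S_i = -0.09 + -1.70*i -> [-0.09, -1.79, -3.49, -5.19, -6.89]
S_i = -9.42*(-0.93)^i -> [-9.42, 8.76, -8.15, 7.58, -7.05]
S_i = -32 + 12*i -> [-32, -20, -8, 4, 16]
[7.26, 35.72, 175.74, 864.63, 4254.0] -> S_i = 7.26*4.92^i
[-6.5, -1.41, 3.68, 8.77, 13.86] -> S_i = -6.50 + 5.09*i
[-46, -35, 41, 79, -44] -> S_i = Random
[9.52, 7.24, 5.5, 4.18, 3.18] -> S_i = 9.52*0.76^i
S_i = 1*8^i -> [1, 8, 64, 512, 4096]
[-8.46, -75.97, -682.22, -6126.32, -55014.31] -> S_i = -8.46*8.98^i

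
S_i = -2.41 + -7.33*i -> [-2.41, -9.74, -17.07, -24.4, -31.73]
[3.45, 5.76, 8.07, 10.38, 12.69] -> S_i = 3.45 + 2.31*i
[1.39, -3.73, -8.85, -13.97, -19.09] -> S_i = 1.39 + -5.12*i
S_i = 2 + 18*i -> [2, 20, 38, 56, 74]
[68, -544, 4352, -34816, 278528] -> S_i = 68*-8^i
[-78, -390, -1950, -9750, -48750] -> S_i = -78*5^i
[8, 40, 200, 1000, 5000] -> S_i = 8*5^i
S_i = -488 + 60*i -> [-488, -428, -368, -308, -248]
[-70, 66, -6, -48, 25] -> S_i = Random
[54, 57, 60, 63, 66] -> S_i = 54 + 3*i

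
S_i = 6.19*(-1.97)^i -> [6.19, -12.19, 24.02, -47.32, 93.23]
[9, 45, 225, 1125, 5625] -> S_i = 9*5^i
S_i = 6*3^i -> [6, 18, 54, 162, 486]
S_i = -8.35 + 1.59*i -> [-8.35, -6.76, -5.17, -3.58, -1.99]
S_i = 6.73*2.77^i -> [6.73, 18.64, 51.64, 143.04, 396.22]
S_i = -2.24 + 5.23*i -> [-2.24, 2.99, 8.22, 13.45, 18.68]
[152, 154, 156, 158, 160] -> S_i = 152 + 2*i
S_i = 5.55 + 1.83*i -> [5.55, 7.38, 9.21, 11.04, 12.87]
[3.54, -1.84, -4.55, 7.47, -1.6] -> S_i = Random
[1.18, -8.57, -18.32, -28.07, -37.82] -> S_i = 1.18 + -9.75*i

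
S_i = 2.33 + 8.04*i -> [2.33, 10.37, 18.41, 26.45, 34.49]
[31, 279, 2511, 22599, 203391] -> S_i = 31*9^i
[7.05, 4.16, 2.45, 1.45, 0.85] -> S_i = 7.05*0.59^i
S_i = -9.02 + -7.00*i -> [-9.02, -16.02, -23.02, -30.02, -37.02]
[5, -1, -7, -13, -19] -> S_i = 5 + -6*i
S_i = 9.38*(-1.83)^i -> [9.38, -17.17, 31.41, -57.49, 105.2]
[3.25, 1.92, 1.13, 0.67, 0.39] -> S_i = 3.25*0.59^i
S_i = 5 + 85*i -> [5, 90, 175, 260, 345]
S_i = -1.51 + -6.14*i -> [-1.51, -7.65, -13.79, -19.93, -26.07]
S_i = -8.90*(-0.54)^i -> [-8.9, 4.81, -2.6, 1.4, -0.76]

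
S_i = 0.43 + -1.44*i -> [0.43, -1.01, -2.45, -3.89, -5.33]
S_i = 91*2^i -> [91, 182, 364, 728, 1456]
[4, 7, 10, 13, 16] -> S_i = 4 + 3*i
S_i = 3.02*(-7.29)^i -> [3.02, -22.02, 160.5, -1170.01, 8529.37]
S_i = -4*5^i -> [-4, -20, -100, -500, -2500]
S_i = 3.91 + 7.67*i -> [3.91, 11.58, 19.25, 26.92, 34.59]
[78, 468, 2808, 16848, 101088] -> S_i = 78*6^i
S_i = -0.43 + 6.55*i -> [-0.43, 6.12, 12.67, 19.22, 25.77]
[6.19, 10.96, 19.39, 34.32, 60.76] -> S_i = 6.19*1.77^i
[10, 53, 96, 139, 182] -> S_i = 10 + 43*i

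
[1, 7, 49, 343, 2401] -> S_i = 1*7^i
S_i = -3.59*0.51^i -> [-3.59, -1.83, -0.93, -0.48, -0.24]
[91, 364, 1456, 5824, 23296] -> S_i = 91*4^i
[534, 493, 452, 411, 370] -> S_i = 534 + -41*i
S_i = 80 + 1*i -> [80, 81, 82, 83, 84]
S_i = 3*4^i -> [3, 12, 48, 192, 768]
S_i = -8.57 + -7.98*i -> [-8.57, -16.55, -24.53, -32.51, -40.49]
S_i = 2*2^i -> [2, 4, 8, 16, 32]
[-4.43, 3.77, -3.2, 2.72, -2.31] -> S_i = -4.43*(-0.85)^i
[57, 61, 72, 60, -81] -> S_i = Random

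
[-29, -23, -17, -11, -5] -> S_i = -29 + 6*i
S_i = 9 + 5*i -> [9, 14, 19, 24, 29]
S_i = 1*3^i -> [1, 3, 9, 27, 81]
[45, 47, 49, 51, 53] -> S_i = 45 + 2*i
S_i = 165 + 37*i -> [165, 202, 239, 276, 313]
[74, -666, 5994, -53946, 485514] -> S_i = 74*-9^i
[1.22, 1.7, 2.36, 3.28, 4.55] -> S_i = 1.22*1.39^i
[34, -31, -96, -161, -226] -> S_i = 34 + -65*i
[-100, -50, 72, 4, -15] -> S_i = Random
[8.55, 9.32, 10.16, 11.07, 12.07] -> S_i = 8.55*1.09^i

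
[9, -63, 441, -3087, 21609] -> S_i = 9*-7^i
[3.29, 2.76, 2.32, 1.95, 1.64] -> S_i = 3.29*0.84^i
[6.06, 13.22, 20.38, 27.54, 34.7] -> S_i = 6.06 + 7.16*i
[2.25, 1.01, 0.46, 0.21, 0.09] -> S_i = 2.25*0.45^i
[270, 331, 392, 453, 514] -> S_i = 270 + 61*i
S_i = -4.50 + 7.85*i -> [-4.5, 3.35, 11.2, 19.05, 26.9]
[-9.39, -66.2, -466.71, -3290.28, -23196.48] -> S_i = -9.39*7.05^i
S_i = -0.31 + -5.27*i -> [-0.31, -5.58, -10.85, -16.12, -21.39]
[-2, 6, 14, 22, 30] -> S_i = -2 + 8*i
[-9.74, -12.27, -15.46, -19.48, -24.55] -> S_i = -9.74*1.26^i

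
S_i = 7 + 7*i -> [7, 14, 21, 28, 35]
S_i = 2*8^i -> [2, 16, 128, 1024, 8192]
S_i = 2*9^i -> [2, 18, 162, 1458, 13122]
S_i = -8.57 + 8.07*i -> [-8.57, -0.5, 7.57, 15.64, 23.71]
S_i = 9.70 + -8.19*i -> [9.7, 1.51, -6.68, -14.87, -23.06]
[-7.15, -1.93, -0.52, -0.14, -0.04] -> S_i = -7.15*0.27^i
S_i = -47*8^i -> [-47, -376, -3008, -24064, -192512]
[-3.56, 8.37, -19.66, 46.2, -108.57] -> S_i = -3.56*(-2.35)^i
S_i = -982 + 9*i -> [-982, -973, -964, -955, -946]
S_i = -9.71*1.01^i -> [-9.71, -9.81, -9.91, -10.0, -10.1]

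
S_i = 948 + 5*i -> [948, 953, 958, 963, 968]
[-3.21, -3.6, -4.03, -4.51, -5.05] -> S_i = -3.21*1.12^i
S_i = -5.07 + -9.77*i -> [-5.07, -14.84, -24.61, -34.38, -44.15]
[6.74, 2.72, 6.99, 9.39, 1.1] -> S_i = Random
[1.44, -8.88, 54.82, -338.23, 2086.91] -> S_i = 1.44*(-6.17)^i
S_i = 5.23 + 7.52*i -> [5.23, 12.75, 20.27, 27.79, 35.31]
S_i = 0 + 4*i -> [0, 4, 8, 12, 16]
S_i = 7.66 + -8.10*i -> [7.66, -0.44, -8.54, -16.64, -24.74]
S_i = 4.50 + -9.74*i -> [4.5, -5.24, -14.98, -24.72, -34.46]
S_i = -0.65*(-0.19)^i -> [-0.65, 0.12, -0.02, 0.0, -0.0]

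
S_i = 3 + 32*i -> [3, 35, 67, 99, 131]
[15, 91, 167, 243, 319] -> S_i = 15 + 76*i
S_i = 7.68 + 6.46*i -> [7.68, 14.14, 20.6, 27.06, 33.52]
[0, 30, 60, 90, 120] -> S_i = 0 + 30*i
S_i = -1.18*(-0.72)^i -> [-1.18, 0.85, -0.61, 0.44, -0.32]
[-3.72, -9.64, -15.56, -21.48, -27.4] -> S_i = -3.72 + -5.92*i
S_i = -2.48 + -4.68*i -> [-2.48, -7.16, -11.84, -16.52, -21.2]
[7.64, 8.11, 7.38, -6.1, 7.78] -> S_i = Random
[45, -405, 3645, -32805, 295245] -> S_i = 45*-9^i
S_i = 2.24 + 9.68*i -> [2.24, 11.92, 21.6, 31.28, 40.96]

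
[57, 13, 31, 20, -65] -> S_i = Random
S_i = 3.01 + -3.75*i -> [3.01, -0.74, -4.49, -8.24, -11.99]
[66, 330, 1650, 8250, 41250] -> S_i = 66*5^i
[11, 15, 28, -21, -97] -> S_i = Random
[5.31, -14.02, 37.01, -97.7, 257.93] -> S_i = 5.31*(-2.64)^i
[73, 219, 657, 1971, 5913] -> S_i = 73*3^i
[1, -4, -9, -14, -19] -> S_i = 1 + -5*i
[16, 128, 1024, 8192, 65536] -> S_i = 16*8^i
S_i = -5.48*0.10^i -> [-5.48, -0.55, -0.05, -0.01, -0.0]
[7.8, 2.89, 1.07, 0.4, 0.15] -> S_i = 7.80*0.37^i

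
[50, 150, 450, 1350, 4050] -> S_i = 50*3^i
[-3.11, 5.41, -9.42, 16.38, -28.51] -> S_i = -3.11*(-1.74)^i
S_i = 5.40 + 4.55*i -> [5.4, 9.95, 14.5, 19.05, 23.6]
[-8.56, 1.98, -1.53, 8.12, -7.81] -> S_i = Random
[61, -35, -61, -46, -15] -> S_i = Random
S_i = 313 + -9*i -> [313, 304, 295, 286, 277]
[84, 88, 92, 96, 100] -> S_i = 84 + 4*i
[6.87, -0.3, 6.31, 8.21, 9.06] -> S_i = Random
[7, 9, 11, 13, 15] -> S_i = 7 + 2*i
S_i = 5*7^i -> [5, 35, 245, 1715, 12005]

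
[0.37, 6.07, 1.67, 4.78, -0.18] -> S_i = Random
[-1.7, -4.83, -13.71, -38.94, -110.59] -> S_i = -1.70*2.84^i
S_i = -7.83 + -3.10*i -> [-7.83, -10.93, -14.03, -17.13, -20.23]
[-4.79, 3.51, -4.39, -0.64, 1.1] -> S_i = Random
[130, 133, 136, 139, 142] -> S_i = 130 + 3*i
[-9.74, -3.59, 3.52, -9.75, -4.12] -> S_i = Random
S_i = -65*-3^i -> [-65, 195, -585, 1755, -5265]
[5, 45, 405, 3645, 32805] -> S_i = 5*9^i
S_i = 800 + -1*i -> [800, 799, 798, 797, 796]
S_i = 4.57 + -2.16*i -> [4.57, 2.41, 0.25, -1.91, -4.07]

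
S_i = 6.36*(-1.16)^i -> [6.36, -7.38, 8.56, -9.93, 11.52]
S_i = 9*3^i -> [9, 27, 81, 243, 729]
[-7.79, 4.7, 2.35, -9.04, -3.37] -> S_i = Random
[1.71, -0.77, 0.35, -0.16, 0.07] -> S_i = 1.71*(-0.45)^i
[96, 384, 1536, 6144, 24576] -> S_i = 96*4^i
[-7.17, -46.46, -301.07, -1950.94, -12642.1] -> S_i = -7.17*6.48^i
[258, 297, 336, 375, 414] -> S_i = 258 + 39*i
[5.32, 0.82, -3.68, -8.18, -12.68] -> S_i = 5.32 + -4.50*i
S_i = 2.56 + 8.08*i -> [2.56, 10.64, 18.72, 26.8, 34.88]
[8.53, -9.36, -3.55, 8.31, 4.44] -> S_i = Random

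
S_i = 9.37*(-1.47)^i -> [9.37, -13.77, 20.25, -29.76, 43.75]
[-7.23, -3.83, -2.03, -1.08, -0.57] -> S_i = -7.23*0.53^i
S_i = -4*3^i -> [-4, -12, -36, -108, -324]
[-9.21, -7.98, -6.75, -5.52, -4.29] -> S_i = -9.21 + 1.23*i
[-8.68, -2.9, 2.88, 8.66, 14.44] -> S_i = -8.68 + 5.78*i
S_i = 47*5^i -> [47, 235, 1175, 5875, 29375]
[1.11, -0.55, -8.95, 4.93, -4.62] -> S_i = Random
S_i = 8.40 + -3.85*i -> [8.4, 4.55, 0.7, -3.15, -7.0]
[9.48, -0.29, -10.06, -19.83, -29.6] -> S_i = 9.48 + -9.77*i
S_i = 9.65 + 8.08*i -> [9.65, 17.73, 25.81, 33.89, 41.97]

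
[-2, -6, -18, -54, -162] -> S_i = -2*3^i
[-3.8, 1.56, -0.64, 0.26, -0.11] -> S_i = -3.80*(-0.41)^i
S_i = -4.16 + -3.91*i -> [-4.16, -8.07, -11.98, -15.89, -19.8]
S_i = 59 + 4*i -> [59, 63, 67, 71, 75]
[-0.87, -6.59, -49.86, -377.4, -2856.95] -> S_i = -0.87*7.57^i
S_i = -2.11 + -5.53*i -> [-2.11, -7.64, -13.17, -18.7, -24.23]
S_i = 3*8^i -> [3, 24, 192, 1536, 12288]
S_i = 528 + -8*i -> [528, 520, 512, 504, 496]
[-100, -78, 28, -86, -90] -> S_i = Random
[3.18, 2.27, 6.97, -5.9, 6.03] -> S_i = Random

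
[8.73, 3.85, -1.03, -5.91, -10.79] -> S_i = 8.73 + -4.88*i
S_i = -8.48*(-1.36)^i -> [-8.48, 11.53, -15.68, 21.33, -29.01]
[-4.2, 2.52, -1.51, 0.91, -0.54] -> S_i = -4.20*(-0.60)^i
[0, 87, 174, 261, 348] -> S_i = 0 + 87*i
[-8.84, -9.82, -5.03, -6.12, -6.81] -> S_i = Random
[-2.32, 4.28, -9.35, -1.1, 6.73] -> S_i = Random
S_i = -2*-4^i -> [-2, 8, -32, 128, -512]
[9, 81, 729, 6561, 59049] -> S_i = 9*9^i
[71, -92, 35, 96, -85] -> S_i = Random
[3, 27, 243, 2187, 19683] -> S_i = 3*9^i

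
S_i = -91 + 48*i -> [-91, -43, 5, 53, 101]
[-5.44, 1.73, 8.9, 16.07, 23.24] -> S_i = -5.44 + 7.17*i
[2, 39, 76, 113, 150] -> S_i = 2 + 37*i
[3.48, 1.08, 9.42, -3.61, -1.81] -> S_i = Random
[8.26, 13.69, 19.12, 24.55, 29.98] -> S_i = 8.26 + 5.43*i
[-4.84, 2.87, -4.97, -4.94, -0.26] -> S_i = Random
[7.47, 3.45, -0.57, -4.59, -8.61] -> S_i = 7.47 + -4.02*i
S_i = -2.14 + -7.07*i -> [-2.14, -9.21, -16.28, -23.35, -30.42]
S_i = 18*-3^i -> [18, -54, 162, -486, 1458]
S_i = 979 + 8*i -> [979, 987, 995, 1003, 1011]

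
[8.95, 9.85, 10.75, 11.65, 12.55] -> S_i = 8.95 + 0.90*i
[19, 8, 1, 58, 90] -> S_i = Random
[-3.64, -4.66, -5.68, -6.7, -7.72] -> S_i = -3.64 + -1.02*i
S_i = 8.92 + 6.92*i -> [8.92, 15.84, 22.76, 29.68, 36.6]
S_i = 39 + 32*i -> [39, 71, 103, 135, 167]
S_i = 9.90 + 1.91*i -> [9.9, 11.81, 13.72, 15.63, 17.54]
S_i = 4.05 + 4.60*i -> [4.05, 8.65, 13.25, 17.85, 22.45]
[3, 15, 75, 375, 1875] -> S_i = 3*5^i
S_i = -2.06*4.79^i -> [-2.06, -9.87, -47.26, -226.4, -1084.45]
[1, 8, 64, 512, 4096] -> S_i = 1*8^i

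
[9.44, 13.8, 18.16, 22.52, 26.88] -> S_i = 9.44 + 4.36*i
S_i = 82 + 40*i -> [82, 122, 162, 202, 242]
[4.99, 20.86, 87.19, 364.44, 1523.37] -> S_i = 4.99*4.18^i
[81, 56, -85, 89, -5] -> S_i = Random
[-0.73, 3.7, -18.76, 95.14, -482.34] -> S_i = -0.73*(-5.07)^i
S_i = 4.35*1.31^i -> [4.35, 5.7, 7.47, 9.78, 12.81]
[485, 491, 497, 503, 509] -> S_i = 485 + 6*i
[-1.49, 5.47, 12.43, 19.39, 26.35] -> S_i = -1.49 + 6.96*i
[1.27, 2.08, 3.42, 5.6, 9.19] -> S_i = 1.27*1.64^i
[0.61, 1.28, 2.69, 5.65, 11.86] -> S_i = 0.61*2.10^i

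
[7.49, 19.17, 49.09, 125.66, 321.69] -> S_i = 7.49*2.56^i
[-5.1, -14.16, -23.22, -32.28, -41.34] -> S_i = -5.10 + -9.06*i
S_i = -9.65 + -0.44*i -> [-9.65, -10.09, -10.53, -10.97, -11.41]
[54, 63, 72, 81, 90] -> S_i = 54 + 9*i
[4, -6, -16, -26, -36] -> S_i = 4 + -10*i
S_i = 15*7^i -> [15, 105, 735, 5145, 36015]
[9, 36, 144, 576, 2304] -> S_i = 9*4^i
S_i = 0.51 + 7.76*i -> [0.51, 8.27, 16.03, 23.79, 31.55]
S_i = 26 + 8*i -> [26, 34, 42, 50, 58]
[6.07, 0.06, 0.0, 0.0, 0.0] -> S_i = 6.07*0.01^i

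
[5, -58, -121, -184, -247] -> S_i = 5 + -63*i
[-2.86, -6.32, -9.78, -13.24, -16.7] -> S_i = -2.86 + -3.46*i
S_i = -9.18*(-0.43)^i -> [-9.18, 3.95, -1.7, 0.73, -0.31]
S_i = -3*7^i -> [-3, -21, -147, -1029, -7203]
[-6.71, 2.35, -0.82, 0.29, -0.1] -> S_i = -6.71*(-0.35)^i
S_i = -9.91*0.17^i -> [-9.91, -1.68, -0.29, -0.05, -0.01]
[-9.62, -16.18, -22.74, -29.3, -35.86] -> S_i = -9.62 + -6.56*i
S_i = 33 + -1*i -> [33, 32, 31, 30, 29]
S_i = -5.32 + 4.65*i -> [-5.32, -0.67, 3.98, 8.63, 13.28]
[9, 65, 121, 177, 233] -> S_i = 9 + 56*i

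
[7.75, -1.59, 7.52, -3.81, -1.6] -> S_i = Random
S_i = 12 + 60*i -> [12, 72, 132, 192, 252]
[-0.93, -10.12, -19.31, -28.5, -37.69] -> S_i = -0.93 + -9.19*i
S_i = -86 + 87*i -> [-86, 1, 88, 175, 262]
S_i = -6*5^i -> [-6, -30, -150, -750, -3750]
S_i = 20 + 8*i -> [20, 28, 36, 44, 52]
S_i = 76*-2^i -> [76, -152, 304, -608, 1216]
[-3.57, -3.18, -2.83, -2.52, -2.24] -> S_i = -3.57*0.89^i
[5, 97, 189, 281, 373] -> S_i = 5 + 92*i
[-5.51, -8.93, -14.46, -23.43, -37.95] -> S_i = -5.51*1.62^i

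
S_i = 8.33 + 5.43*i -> [8.33, 13.76, 19.19, 24.62, 30.05]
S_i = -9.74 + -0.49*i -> [-9.74, -10.23, -10.72, -11.21, -11.7]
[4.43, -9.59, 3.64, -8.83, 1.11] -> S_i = Random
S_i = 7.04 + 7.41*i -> [7.04, 14.45, 21.86, 29.27, 36.68]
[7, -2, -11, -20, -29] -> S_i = 7 + -9*i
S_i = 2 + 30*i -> [2, 32, 62, 92, 122]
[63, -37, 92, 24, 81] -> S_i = Random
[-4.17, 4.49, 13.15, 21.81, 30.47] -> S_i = -4.17 + 8.66*i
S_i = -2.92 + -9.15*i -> [-2.92, -12.07, -21.22, -30.37, -39.52]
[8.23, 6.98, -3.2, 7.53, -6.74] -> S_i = Random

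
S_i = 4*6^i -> [4, 24, 144, 864, 5184]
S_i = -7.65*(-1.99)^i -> [-7.65, 15.22, -30.29, 60.29, -119.97]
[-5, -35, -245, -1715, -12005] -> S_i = -5*7^i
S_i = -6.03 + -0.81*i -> [-6.03, -6.84, -7.65, -8.46, -9.27]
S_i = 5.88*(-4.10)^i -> [5.88, -24.11, 98.84, -405.26, 1661.55]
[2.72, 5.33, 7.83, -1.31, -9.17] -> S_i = Random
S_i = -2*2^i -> [-2, -4, -8, -16, -32]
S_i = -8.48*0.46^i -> [-8.48, -3.9, -1.79, -0.83, -0.38]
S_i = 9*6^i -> [9, 54, 324, 1944, 11664]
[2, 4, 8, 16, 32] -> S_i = 2*2^i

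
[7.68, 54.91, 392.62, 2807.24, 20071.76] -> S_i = 7.68*7.15^i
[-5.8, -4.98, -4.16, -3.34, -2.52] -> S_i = -5.80 + 0.82*i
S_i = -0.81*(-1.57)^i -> [-0.81, 1.27, -2.0, 3.13, -4.92]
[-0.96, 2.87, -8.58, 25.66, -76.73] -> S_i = -0.96*(-2.99)^i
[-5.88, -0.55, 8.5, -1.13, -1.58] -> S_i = Random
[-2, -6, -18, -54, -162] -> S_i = -2*3^i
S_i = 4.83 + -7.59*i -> [4.83, -2.76, -10.35, -17.94, -25.53]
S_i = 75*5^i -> [75, 375, 1875, 9375, 46875]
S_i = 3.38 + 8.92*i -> [3.38, 12.3, 21.22, 30.14, 39.06]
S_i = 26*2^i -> [26, 52, 104, 208, 416]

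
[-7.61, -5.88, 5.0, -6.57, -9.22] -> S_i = Random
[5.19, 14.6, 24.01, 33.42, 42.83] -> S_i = 5.19 + 9.41*i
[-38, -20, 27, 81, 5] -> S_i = Random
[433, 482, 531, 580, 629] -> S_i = 433 + 49*i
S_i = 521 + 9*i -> [521, 530, 539, 548, 557]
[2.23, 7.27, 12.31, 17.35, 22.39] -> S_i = 2.23 + 5.04*i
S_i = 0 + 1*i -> [0, 1, 2, 3, 4]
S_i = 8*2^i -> [8, 16, 32, 64, 128]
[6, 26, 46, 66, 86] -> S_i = 6 + 20*i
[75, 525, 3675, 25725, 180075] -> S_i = 75*7^i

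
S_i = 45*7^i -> [45, 315, 2205, 15435, 108045]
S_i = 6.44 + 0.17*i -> [6.44, 6.61, 6.78, 6.95, 7.12]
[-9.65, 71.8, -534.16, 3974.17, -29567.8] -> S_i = -9.65*(-7.44)^i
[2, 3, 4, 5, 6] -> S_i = 2 + 1*i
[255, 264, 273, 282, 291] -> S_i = 255 + 9*i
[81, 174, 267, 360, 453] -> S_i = 81 + 93*i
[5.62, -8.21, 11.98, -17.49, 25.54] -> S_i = 5.62*(-1.46)^i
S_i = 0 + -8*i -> [0, -8, -16, -24, -32]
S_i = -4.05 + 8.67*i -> [-4.05, 4.62, 13.29, 21.96, 30.63]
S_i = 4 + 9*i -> [4, 13, 22, 31, 40]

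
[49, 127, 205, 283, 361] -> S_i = 49 + 78*i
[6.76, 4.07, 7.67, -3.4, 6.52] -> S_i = Random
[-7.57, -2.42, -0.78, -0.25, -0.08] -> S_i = -7.57*0.32^i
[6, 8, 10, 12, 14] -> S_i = 6 + 2*i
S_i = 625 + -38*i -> [625, 587, 549, 511, 473]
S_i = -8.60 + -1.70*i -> [-8.6, -10.3, -12.0, -13.7, -15.4]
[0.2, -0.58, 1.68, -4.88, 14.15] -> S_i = 0.20*(-2.90)^i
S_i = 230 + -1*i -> [230, 229, 228, 227, 226]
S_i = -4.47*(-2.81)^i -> [-4.47, 12.56, -35.3, 99.18, -278.7]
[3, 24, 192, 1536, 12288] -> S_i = 3*8^i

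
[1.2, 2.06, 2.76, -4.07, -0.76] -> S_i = Random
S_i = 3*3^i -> [3, 9, 27, 81, 243]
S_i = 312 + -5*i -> [312, 307, 302, 297, 292]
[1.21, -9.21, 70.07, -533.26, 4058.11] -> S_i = 1.21*(-7.61)^i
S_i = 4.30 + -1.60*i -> [4.3, 2.7, 1.1, -0.5, -2.1]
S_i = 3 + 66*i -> [3, 69, 135, 201, 267]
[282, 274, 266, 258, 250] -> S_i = 282 + -8*i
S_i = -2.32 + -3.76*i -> [-2.32, -6.08, -9.84, -13.6, -17.36]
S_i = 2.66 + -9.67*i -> [2.66, -7.01, -16.68, -26.35, -36.02]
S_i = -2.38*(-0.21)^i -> [-2.38, 0.5, -0.1, 0.02, -0.0]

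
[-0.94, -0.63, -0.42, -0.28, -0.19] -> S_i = -0.94*0.67^i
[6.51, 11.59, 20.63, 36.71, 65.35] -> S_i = 6.51*1.78^i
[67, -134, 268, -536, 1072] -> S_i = 67*-2^i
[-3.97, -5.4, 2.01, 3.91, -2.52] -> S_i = Random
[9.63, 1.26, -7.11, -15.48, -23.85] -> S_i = 9.63 + -8.37*i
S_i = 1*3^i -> [1, 3, 9, 27, 81]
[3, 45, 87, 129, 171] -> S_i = 3 + 42*i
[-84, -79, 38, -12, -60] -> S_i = Random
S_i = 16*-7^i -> [16, -112, 784, -5488, 38416]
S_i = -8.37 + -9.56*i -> [-8.37, -17.93, -27.49, -37.05, -46.61]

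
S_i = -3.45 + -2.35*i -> [-3.45, -5.8, -8.15, -10.5, -12.85]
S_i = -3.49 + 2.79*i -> [-3.49, -0.7, 2.09, 4.88, 7.67]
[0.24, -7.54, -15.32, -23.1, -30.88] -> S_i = 0.24 + -7.78*i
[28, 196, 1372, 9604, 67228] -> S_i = 28*7^i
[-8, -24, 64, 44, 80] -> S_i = Random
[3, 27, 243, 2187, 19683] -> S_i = 3*9^i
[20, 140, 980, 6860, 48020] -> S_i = 20*7^i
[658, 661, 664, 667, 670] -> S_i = 658 + 3*i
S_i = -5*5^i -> [-5, -25, -125, -625, -3125]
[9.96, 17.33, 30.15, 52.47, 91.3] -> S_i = 9.96*1.74^i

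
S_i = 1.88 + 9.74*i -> [1.88, 11.62, 21.36, 31.1, 40.84]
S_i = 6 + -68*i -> [6, -62, -130, -198, -266]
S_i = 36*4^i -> [36, 144, 576, 2304, 9216]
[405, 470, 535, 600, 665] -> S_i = 405 + 65*i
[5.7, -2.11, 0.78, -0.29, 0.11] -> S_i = 5.70*(-0.37)^i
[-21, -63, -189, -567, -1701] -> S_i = -21*3^i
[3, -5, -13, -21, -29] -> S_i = 3 + -8*i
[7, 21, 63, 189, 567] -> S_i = 7*3^i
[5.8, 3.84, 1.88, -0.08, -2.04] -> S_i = 5.80 + -1.96*i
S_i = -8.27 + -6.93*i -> [-8.27, -15.2, -22.13, -29.06, -35.99]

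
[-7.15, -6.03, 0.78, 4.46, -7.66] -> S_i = Random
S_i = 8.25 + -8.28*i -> [8.25, -0.03, -8.31, -16.59, -24.87]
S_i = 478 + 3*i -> [478, 481, 484, 487, 490]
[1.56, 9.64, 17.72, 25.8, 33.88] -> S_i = 1.56 + 8.08*i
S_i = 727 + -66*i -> [727, 661, 595, 529, 463]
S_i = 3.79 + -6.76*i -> [3.79, -2.97, -9.73, -16.49, -23.25]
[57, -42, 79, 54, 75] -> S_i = Random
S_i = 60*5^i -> [60, 300, 1500, 7500, 37500]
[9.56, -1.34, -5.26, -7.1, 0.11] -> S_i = Random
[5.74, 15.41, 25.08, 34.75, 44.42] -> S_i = 5.74 + 9.67*i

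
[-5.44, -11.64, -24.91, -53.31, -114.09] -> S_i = -5.44*2.14^i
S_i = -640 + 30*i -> [-640, -610, -580, -550, -520]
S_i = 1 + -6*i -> [1, -5, -11, -17, -23]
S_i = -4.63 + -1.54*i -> [-4.63, -6.17, -7.71, -9.25, -10.79]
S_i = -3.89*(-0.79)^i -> [-3.89, 3.07, -2.43, 1.92, -1.52]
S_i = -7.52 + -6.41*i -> [-7.52, -13.93, -20.34, -26.75, -33.16]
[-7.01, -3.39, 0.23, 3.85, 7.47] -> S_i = -7.01 + 3.62*i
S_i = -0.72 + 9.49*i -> [-0.72, 8.77, 18.26, 27.75, 37.24]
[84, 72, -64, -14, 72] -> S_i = Random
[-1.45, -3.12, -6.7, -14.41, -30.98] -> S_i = -1.45*2.15^i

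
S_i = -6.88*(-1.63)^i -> [-6.88, 11.21, -18.28, 29.8, -48.57]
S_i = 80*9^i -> [80, 720, 6480, 58320, 524880]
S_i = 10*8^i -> [10, 80, 640, 5120, 40960]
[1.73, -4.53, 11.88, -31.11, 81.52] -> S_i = 1.73*(-2.62)^i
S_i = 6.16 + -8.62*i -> [6.16, -2.46, -11.08, -19.7, -28.32]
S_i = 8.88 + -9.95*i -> [8.88, -1.07, -11.02, -20.97, -30.92]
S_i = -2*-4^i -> [-2, 8, -32, 128, -512]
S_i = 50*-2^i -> [50, -100, 200, -400, 800]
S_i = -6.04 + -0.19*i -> [-6.04, -6.23, -6.42, -6.61, -6.8]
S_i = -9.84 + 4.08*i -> [-9.84, -5.76, -1.68, 2.4, 6.48]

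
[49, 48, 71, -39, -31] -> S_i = Random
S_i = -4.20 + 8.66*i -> [-4.2, 4.46, 13.12, 21.78, 30.44]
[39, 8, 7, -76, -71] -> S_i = Random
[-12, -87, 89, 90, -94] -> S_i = Random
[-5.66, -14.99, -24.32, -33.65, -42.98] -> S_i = -5.66 + -9.33*i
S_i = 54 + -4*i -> [54, 50, 46, 42, 38]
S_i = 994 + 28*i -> [994, 1022, 1050, 1078, 1106]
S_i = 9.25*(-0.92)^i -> [9.25, -8.51, 7.83, -7.2, 6.63]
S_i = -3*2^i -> [-3, -6, -12, -24, -48]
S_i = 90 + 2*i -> [90, 92, 94, 96, 98]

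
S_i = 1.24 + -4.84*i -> [1.24, -3.6, -8.44, -13.28, -18.12]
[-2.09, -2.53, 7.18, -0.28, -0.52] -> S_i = Random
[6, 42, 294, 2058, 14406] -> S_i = 6*7^i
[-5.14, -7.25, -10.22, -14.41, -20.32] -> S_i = -5.14*1.41^i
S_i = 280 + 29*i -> [280, 309, 338, 367, 396]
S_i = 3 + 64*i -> [3, 67, 131, 195, 259]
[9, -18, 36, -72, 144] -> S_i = 9*-2^i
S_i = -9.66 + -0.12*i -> [-9.66, -9.78, -9.9, -10.02, -10.14]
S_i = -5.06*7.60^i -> [-5.06, -38.46, -292.27, -2221.22, -16881.26]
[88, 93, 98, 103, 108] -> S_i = 88 + 5*i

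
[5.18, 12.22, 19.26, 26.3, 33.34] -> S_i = 5.18 + 7.04*i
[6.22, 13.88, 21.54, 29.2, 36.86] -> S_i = 6.22 + 7.66*i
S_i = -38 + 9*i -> [-38, -29, -20, -11, -2]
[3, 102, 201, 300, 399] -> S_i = 3 + 99*i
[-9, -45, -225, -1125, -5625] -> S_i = -9*5^i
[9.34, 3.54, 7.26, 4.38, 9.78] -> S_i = Random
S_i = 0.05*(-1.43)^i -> [0.05, -0.07, 0.1, -0.15, 0.21]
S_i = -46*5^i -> [-46, -230, -1150, -5750, -28750]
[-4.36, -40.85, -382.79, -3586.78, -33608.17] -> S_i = -4.36*9.37^i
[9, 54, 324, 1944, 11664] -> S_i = 9*6^i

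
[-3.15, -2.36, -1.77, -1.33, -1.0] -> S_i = -3.15*0.75^i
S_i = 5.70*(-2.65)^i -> [5.7, -15.1, 40.03, -106.07, 281.1]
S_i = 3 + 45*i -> [3, 48, 93, 138, 183]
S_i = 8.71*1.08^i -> [8.71, 9.41, 10.16, 10.97, 11.85]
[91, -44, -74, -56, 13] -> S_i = Random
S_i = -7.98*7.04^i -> [-7.98, -56.18, -395.5, -2784.33, -19601.69]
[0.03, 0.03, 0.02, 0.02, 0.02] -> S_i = 0.03*0.89^i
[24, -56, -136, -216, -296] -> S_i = 24 + -80*i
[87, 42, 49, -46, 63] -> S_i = Random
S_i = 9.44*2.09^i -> [9.44, 19.73, 41.23, 86.18, 180.12]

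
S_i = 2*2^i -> [2, 4, 8, 16, 32]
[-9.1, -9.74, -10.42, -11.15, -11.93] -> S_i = -9.10*1.07^i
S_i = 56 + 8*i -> [56, 64, 72, 80, 88]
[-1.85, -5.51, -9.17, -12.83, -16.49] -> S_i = -1.85 + -3.66*i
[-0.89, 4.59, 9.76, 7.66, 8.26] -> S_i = Random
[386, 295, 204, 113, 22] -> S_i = 386 + -91*i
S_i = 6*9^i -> [6, 54, 486, 4374, 39366]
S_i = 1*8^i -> [1, 8, 64, 512, 4096]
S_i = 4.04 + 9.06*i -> [4.04, 13.1, 22.16, 31.22, 40.28]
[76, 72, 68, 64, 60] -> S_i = 76 + -4*i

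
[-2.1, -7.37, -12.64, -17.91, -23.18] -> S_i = -2.10 + -5.27*i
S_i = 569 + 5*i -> [569, 574, 579, 584, 589]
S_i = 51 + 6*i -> [51, 57, 63, 69, 75]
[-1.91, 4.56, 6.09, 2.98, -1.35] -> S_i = Random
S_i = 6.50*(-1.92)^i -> [6.5, -12.48, 23.96, -46.01, 88.33]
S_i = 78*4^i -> [78, 312, 1248, 4992, 19968]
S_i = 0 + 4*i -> [0, 4, 8, 12, 16]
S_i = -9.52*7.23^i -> [-9.52, -68.83, -497.64, -3597.92, -26012.98]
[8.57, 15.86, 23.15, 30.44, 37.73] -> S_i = 8.57 + 7.29*i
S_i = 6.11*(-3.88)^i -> [6.11, -23.71, 91.98, -356.89, 1384.74]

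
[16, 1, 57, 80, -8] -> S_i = Random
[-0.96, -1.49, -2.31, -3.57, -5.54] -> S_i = -0.96*1.55^i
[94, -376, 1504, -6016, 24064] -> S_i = 94*-4^i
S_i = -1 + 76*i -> [-1, 75, 151, 227, 303]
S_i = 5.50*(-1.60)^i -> [5.5, -8.8, 14.08, -22.53, 36.04]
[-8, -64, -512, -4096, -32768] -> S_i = -8*8^i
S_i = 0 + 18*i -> [0, 18, 36, 54, 72]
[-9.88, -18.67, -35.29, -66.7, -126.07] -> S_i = -9.88*1.89^i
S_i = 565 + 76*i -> [565, 641, 717, 793, 869]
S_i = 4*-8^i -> [4, -32, 256, -2048, 16384]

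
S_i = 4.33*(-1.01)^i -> [4.33, -4.37, 4.42, -4.46, 4.51]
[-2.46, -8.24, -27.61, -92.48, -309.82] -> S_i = -2.46*3.35^i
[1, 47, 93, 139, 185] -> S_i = 1 + 46*i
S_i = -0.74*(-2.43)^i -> [-0.74, 1.8, -4.37, 10.62, -25.8]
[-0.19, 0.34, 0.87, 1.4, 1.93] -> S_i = -0.19 + 0.53*i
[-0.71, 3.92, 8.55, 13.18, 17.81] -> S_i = -0.71 + 4.63*i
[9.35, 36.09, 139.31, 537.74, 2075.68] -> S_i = 9.35*3.86^i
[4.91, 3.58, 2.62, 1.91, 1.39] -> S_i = 4.91*0.73^i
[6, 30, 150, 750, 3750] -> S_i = 6*5^i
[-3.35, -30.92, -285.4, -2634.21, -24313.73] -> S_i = -3.35*9.23^i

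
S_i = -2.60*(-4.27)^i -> [-2.6, 11.1, -47.41, 202.42, -864.34]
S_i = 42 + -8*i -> [42, 34, 26, 18, 10]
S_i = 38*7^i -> [38, 266, 1862, 13034, 91238]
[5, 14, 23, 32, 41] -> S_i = 5 + 9*i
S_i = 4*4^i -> [4, 16, 64, 256, 1024]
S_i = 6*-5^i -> [6, -30, 150, -750, 3750]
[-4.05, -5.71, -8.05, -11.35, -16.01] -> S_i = -4.05*1.41^i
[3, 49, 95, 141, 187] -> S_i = 3 + 46*i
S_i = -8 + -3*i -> [-8, -11, -14, -17, -20]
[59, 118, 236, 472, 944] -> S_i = 59*2^i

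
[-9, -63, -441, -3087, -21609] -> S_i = -9*7^i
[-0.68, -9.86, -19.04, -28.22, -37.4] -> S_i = -0.68 + -9.18*i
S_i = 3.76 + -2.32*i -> [3.76, 1.44, -0.88, -3.2, -5.52]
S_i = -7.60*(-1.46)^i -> [-7.6, 11.1, -16.2, 23.65, -34.53]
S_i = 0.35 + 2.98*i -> [0.35, 3.33, 6.31, 9.29, 12.27]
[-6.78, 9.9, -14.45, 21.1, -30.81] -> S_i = -6.78*(-1.46)^i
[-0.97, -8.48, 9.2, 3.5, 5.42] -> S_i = Random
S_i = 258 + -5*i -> [258, 253, 248, 243, 238]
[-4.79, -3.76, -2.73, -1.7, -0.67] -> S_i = -4.79 + 1.03*i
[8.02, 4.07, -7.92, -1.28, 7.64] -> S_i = Random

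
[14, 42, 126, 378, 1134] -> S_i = 14*3^i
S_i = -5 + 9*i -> [-5, 4, 13, 22, 31]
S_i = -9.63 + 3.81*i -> [-9.63, -5.82, -2.01, 1.8, 5.61]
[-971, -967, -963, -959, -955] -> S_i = -971 + 4*i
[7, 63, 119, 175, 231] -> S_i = 7 + 56*i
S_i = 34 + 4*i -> [34, 38, 42, 46, 50]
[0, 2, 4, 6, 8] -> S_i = 0 + 2*i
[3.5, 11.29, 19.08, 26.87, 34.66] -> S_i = 3.50 + 7.79*i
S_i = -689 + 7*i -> [-689, -682, -675, -668, -661]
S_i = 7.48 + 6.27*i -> [7.48, 13.75, 20.02, 26.29, 32.56]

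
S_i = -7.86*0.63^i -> [-7.86, -4.95, -3.12, -1.97, -1.24]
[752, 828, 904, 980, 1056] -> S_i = 752 + 76*i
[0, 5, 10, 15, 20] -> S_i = 0 + 5*i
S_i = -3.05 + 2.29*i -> [-3.05, -0.76, 1.53, 3.82, 6.11]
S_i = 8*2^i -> [8, 16, 32, 64, 128]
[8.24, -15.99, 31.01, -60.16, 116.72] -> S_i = 8.24*(-1.94)^i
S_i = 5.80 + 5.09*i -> [5.8, 10.89, 15.98, 21.07, 26.16]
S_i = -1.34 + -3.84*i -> [-1.34, -5.18, -9.02, -12.86, -16.7]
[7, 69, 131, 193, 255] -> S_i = 7 + 62*i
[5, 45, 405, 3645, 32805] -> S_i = 5*9^i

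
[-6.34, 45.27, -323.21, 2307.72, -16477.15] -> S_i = -6.34*(-7.14)^i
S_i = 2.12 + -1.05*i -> [2.12, 1.07, 0.02, -1.03, -2.08]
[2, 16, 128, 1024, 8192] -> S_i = 2*8^i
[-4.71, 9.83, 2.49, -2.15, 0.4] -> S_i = Random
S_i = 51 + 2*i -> [51, 53, 55, 57, 59]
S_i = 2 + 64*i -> [2, 66, 130, 194, 258]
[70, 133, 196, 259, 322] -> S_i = 70 + 63*i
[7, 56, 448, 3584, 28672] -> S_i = 7*8^i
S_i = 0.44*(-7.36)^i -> [0.44, -3.24, 23.83, -175.42, 1291.11]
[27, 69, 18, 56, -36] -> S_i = Random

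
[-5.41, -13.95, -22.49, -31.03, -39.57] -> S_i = -5.41 + -8.54*i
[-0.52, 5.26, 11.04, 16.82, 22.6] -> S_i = -0.52 + 5.78*i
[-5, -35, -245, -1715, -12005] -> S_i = -5*7^i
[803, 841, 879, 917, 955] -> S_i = 803 + 38*i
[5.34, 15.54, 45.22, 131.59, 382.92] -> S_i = 5.34*2.91^i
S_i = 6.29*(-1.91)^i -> [6.29, -12.01, 22.95, -43.83, 83.71]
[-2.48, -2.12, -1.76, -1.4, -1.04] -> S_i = -2.48 + 0.36*i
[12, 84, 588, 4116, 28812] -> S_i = 12*7^i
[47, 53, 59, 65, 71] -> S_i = 47 + 6*i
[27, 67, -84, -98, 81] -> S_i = Random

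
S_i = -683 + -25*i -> [-683, -708, -733, -758, -783]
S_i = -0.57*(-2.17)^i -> [-0.57, 1.24, -2.68, 5.82, -12.64]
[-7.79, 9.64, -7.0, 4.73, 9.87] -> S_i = Random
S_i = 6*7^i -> [6, 42, 294, 2058, 14406]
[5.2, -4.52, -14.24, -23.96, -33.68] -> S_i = 5.20 + -9.72*i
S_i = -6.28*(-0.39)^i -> [-6.28, 2.45, -0.96, 0.37, -0.15]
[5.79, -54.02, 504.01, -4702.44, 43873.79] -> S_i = 5.79*(-9.33)^i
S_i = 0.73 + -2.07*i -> [0.73, -1.34, -3.41, -5.48, -7.55]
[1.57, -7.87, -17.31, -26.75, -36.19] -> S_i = 1.57 + -9.44*i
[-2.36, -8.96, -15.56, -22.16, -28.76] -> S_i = -2.36 + -6.60*i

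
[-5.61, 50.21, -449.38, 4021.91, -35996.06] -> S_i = -5.61*(-8.95)^i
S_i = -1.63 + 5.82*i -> [-1.63, 4.19, 10.01, 15.83, 21.65]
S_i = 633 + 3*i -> [633, 636, 639, 642, 645]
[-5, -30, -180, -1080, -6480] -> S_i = -5*6^i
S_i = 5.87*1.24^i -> [5.87, 7.28, 9.03, 11.19, 13.88]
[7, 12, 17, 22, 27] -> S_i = 7 + 5*i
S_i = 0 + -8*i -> [0, -8, -16, -24, -32]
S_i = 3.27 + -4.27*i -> [3.27, -1.0, -5.27, -9.54, -13.81]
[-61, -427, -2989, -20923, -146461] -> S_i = -61*7^i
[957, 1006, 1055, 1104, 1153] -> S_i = 957 + 49*i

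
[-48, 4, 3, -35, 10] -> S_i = Random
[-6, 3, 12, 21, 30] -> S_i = -6 + 9*i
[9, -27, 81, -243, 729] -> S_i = 9*-3^i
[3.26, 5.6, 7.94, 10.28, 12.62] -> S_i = 3.26 + 2.34*i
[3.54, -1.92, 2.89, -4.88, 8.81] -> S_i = Random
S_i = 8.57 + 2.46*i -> [8.57, 11.03, 13.49, 15.95, 18.41]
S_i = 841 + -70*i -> [841, 771, 701, 631, 561]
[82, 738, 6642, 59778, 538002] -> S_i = 82*9^i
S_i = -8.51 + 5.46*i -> [-8.51, -3.05, 2.41, 7.87, 13.33]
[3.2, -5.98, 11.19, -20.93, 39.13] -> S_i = 3.20*(-1.87)^i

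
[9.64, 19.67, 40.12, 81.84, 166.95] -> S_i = 9.64*2.04^i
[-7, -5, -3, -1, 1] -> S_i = -7 + 2*i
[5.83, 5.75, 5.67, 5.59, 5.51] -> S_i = 5.83 + -0.08*i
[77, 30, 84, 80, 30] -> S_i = Random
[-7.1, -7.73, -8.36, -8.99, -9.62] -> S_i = -7.10 + -0.63*i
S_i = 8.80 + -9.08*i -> [8.8, -0.28, -9.36, -18.44, -27.52]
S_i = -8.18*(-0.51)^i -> [-8.18, 4.17, -2.13, 1.09, -0.55]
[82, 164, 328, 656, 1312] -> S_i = 82*2^i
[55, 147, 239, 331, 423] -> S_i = 55 + 92*i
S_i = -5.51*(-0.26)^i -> [-5.51, 1.43, -0.37, 0.1, -0.03]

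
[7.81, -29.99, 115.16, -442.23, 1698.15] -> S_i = 7.81*(-3.84)^i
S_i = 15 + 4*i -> [15, 19, 23, 27, 31]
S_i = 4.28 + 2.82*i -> [4.28, 7.1, 9.92, 12.74, 15.56]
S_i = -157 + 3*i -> [-157, -154, -151, -148, -145]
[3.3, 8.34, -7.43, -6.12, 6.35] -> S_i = Random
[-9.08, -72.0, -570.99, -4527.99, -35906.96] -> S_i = -9.08*7.93^i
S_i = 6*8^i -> [6, 48, 384, 3072, 24576]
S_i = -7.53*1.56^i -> [-7.53, -11.75, -18.33, -28.59, -44.6]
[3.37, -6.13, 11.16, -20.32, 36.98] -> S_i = 3.37*(-1.82)^i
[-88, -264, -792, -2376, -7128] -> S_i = -88*3^i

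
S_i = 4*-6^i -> [4, -24, 144, -864, 5184]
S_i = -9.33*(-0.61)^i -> [-9.33, 5.69, -3.47, 2.12, -1.29]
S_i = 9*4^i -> [9, 36, 144, 576, 2304]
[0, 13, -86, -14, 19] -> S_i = Random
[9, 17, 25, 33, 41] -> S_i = 9 + 8*i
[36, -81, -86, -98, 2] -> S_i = Random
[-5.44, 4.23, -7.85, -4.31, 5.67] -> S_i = Random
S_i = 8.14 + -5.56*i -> [8.14, 2.58, -2.98, -8.54, -14.1]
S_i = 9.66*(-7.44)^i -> [9.66, -71.87, 534.72, -3978.29, 29598.44]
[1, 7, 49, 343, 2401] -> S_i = 1*7^i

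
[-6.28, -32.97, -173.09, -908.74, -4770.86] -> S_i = -6.28*5.25^i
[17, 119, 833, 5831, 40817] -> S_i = 17*7^i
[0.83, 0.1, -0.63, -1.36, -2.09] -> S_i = 0.83 + -0.73*i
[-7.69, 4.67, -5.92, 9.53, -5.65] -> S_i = Random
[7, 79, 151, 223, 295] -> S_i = 7 + 72*i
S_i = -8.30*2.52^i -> [-8.3, -20.92, -52.71, -132.82, -334.72]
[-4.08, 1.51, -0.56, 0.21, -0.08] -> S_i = -4.08*(-0.37)^i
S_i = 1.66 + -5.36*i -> [1.66, -3.7, -9.06, -14.42, -19.78]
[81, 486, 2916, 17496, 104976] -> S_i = 81*6^i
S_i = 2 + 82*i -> [2, 84, 166, 248, 330]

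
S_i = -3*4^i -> [-3, -12, -48, -192, -768]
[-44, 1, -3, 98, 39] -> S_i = Random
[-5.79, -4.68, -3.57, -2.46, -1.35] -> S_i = -5.79 + 1.11*i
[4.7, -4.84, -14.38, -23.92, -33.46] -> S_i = 4.70 + -9.54*i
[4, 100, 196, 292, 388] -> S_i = 4 + 96*i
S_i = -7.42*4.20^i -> [-7.42, -31.16, -130.89, -549.73, -2308.88]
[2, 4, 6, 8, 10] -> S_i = 2 + 2*i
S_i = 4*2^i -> [4, 8, 16, 32, 64]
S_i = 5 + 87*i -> [5, 92, 179, 266, 353]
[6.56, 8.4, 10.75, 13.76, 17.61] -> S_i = 6.56*1.28^i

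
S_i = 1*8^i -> [1, 8, 64, 512, 4096]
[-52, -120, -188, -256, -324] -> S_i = -52 + -68*i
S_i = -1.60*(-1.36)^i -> [-1.6, 2.18, -2.96, 4.02, -5.47]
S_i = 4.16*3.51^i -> [4.16, 14.6, 51.25, 179.89, 631.43]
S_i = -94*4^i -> [-94, -376, -1504, -6016, -24064]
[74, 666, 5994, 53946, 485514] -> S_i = 74*9^i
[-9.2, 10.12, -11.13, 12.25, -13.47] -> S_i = -9.20*(-1.10)^i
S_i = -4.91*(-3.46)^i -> [-4.91, 16.99, -58.78, 203.38, -703.7]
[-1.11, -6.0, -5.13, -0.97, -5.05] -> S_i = Random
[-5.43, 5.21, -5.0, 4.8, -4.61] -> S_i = -5.43*(-0.96)^i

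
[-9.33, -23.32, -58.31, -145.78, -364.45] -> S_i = -9.33*2.50^i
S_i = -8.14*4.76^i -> [-8.14, -38.75, -184.43, -877.9, -4178.81]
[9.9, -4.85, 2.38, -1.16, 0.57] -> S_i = 9.90*(-0.49)^i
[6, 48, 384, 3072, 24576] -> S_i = 6*8^i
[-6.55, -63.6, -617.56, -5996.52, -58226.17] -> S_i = -6.55*9.71^i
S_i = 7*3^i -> [7, 21, 63, 189, 567]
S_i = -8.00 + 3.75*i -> [-8.0, -4.25, -0.5, 3.25, 7.0]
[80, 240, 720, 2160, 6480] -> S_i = 80*3^i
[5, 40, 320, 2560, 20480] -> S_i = 5*8^i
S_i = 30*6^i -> [30, 180, 1080, 6480, 38880]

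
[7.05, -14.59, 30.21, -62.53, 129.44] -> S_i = 7.05*(-2.07)^i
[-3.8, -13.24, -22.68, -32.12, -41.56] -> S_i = -3.80 + -9.44*i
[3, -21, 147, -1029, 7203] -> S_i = 3*-7^i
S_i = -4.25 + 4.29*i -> [-4.25, 0.04, 4.33, 8.62, 12.91]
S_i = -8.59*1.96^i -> [-8.59, -16.84, -33.0, -64.68, -126.77]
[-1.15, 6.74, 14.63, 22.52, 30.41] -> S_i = -1.15 + 7.89*i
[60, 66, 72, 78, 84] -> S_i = 60 + 6*i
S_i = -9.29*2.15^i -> [-9.29, -19.97, -42.94, -92.33, -198.5]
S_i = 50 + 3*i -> [50, 53, 56, 59, 62]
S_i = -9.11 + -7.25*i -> [-9.11, -16.36, -23.61, -30.86, -38.11]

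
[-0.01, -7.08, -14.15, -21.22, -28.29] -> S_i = -0.01 + -7.07*i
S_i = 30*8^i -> [30, 240, 1920, 15360, 122880]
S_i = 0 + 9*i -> [0, 9, 18, 27, 36]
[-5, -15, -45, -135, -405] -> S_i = -5*3^i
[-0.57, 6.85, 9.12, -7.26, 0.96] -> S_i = Random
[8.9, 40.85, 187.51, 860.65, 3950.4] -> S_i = 8.90*4.59^i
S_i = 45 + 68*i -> [45, 113, 181, 249, 317]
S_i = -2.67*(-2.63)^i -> [-2.67, 7.02, -18.47, 48.57, -127.74]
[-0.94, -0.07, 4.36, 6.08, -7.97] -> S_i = Random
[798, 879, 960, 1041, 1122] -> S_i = 798 + 81*i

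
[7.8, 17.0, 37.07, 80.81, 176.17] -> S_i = 7.80*2.18^i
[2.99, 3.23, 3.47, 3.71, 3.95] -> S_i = 2.99 + 0.24*i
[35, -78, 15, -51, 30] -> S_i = Random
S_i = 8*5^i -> [8, 40, 200, 1000, 5000]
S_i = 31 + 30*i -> [31, 61, 91, 121, 151]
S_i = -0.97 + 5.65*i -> [-0.97, 4.68, 10.33, 15.98, 21.63]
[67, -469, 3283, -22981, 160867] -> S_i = 67*-7^i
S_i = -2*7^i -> [-2, -14, -98, -686, -4802]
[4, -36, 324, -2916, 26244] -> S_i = 4*-9^i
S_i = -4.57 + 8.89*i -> [-4.57, 4.32, 13.21, 22.1, 30.99]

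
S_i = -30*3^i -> [-30, -90, -270, -810, -2430]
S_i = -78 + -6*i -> [-78, -84, -90, -96, -102]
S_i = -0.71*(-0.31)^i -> [-0.71, 0.22, -0.07, 0.02, -0.01]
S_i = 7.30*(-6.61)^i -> [7.3, -48.25, 318.95, -2108.27, 13935.7]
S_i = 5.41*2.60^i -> [5.41, 14.07, 36.57, 95.09, 247.22]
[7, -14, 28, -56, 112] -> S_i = 7*-2^i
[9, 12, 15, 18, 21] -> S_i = 9 + 3*i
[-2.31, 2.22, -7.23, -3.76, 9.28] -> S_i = Random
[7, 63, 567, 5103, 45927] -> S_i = 7*9^i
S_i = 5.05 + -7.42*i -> [5.05, -2.37, -9.79, -17.21, -24.63]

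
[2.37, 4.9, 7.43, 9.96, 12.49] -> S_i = 2.37 + 2.53*i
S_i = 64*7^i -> [64, 448, 3136, 21952, 153664]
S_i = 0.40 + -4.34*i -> [0.4, -3.94, -8.28, -12.62, -16.96]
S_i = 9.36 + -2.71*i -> [9.36, 6.65, 3.94, 1.23, -1.48]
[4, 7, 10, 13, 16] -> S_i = 4 + 3*i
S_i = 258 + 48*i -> [258, 306, 354, 402, 450]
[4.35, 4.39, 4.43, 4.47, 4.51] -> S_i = 4.35 + 0.04*i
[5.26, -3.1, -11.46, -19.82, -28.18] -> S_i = 5.26 + -8.36*i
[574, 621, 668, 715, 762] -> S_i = 574 + 47*i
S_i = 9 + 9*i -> [9, 18, 27, 36, 45]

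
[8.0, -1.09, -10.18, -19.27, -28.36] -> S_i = 8.00 + -9.09*i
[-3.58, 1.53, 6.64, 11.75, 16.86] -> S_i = -3.58 + 5.11*i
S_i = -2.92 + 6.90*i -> [-2.92, 3.98, 10.88, 17.78, 24.68]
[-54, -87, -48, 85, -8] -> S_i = Random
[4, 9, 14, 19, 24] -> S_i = 4 + 5*i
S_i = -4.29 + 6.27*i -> [-4.29, 1.98, 8.25, 14.52, 20.79]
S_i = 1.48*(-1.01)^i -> [1.48, -1.49, 1.51, -1.52, 1.54]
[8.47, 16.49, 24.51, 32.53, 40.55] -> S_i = 8.47 + 8.02*i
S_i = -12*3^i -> [-12, -36, -108, -324, -972]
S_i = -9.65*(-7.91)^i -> [-9.65, 76.33, -603.78, 4775.92, -37777.5]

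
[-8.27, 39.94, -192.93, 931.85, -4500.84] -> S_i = -8.27*(-4.83)^i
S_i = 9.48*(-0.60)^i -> [9.48, -5.69, 3.41, -2.05, 1.23]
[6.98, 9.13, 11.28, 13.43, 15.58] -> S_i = 6.98 + 2.15*i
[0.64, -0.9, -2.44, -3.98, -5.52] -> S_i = 0.64 + -1.54*i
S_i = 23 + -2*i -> [23, 21, 19, 17, 15]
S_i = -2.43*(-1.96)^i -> [-2.43, 4.76, -9.34, 18.3, -35.86]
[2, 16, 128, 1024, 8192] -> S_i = 2*8^i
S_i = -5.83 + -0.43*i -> [-5.83, -6.26, -6.69, -7.12, -7.55]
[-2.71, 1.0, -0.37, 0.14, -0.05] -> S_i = -2.71*(-0.37)^i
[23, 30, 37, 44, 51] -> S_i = 23 + 7*i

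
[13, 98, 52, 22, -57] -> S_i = Random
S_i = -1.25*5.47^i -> [-1.25, -6.84, -37.4, -204.58, -1119.08]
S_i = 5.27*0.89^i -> [5.27, 4.69, 4.17, 3.72, 3.31]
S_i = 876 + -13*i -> [876, 863, 850, 837, 824]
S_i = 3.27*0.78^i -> [3.27, 2.55, 1.99, 1.55, 1.21]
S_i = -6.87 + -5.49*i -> [-6.87, -12.36, -17.85, -23.34, -28.83]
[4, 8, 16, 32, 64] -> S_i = 4*2^i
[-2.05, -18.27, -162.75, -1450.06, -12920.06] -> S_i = -2.05*8.91^i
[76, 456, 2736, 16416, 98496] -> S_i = 76*6^i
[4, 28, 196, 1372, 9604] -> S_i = 4*7^i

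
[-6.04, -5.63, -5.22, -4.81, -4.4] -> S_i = -6.04 + 0.41*i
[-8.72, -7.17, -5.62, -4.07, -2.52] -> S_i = -8.72 + 1.55*i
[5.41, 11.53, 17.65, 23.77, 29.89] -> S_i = 5.41 + 6.12*i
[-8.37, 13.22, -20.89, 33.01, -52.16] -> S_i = -8.37*(-1.58)^i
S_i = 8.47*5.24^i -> [8.47, 44.38, 232.57, 1218.65, 6385.7]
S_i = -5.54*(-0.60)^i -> [-5.54, 3.32, -1.99, 1.2, -0.72]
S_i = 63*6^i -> [63, 378, 2268, 13608, 81648]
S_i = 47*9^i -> [47, 423, 3807, 34263, 308367]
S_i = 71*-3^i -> [71, -213, 639, -1917, 5751]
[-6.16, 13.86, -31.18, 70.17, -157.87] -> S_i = -6.16*(-2.25)^i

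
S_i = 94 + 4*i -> [94, 98, 102, 106, 110]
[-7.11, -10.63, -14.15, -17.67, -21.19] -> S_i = -7.11 + -3.52*i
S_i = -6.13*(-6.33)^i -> [-6.13, 38.8, -245.62, 1554.79, -9841.82]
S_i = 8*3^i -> [8, 24, 72, 216, 648]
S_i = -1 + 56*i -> [-1, 55, 111, 167, 223]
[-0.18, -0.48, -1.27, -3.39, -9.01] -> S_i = -0.18*2.66^i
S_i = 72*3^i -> [72, 216, 648, 1944, 5832]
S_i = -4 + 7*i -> [-4, 3, 10, 17, 24]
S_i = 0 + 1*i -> [0, 1, 2, 3, 4]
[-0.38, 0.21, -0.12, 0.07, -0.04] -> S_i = -0.38*(-0.56)^i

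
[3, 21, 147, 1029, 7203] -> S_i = 3*7^i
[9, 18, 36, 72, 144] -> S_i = 9*2^i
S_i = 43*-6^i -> [43, -258, 1548, -9288, 55728]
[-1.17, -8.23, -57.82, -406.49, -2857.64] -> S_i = -1.17*7.03^i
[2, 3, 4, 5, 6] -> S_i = 2 + 1*i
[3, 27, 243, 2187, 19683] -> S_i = 3*9^i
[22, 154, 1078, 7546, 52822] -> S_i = 22*7^i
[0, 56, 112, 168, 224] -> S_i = 0 + 56*i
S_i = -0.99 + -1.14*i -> [-0.99, -2.13, -3.27, -4.41, -5.55]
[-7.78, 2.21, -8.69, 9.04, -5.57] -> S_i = Random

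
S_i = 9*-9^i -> [9, -81, 729, -6561, 59049]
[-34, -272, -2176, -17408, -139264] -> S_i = -34*8^i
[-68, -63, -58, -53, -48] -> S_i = -68 + 5*i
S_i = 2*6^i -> [2, 12, 72, 432, 2592]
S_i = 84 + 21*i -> [84, 105, 126, 147, 168]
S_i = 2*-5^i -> [2, -10, 50, -250, 1250]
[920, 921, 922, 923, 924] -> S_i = 920 + 1*i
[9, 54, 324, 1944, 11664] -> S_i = 9*6^i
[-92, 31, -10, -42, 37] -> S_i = Random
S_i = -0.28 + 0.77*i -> [-0.28, 0.49, 1.26, 2.03, 2.8]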